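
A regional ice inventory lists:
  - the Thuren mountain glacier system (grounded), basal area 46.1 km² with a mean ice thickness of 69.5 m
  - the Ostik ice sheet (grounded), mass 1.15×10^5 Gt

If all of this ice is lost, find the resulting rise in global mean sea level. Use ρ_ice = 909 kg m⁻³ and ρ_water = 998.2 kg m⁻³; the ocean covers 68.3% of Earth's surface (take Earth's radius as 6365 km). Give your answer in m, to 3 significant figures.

Thuren: ice volume = 46.1 km² × 69.5 m = 3.204 km³; 3.204 × (909/998.2) = 2.918 km³ of water.
Ostik: 1.15×10^5 Gt = 1.150×10^17 kg; dividing by ρ_w = 998.2 kg m⁻³ gives 1.152×10^14 m³ of water.
Total added water ≈ 1.152×10^14 m³ over 3.48×10^14 m² → Δh = 0.331 m.

≈ 0.331 m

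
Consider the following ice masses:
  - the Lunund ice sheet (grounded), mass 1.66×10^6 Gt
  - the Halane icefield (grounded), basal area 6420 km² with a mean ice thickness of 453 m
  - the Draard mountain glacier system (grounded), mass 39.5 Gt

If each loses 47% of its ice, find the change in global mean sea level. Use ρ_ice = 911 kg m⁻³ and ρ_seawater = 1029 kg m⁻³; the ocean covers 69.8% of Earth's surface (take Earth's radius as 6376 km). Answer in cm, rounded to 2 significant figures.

Lunund: 0.47 × 1.66×10^6 Gt = 7.802×10^17 kg; dividing by ρ_w = 1029 kg m⁻³ gives 7.582×10^14 m³ of water.
Halane: ice volume = 6420 km² × 453 m = 2908 km³; 0.47 × 2908 × (911/1029) = 1210 km³ of water.
Draard: 0.47 × 39.5 Gt = 1.856×10^13 kg; dividing by ρ_w = 1029 kg m⁻³ gives 1.804×10^10 m³ of water.
Total added water ≈ 7.594×10^14 m³ over 3.57×10^14 m² → Δh = 2.13 m = 210 cm.

≈ 210 cm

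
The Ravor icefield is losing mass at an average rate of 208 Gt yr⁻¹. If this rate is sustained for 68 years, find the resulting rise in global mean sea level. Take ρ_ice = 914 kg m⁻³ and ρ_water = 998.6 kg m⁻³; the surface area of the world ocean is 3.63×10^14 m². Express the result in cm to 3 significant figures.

Total mass lost = 208 Gt/yr × 68 yr = 1.414×10^4 Gt = 1.414×10^16 kg.
ρ_w = 998.6 kg m⁻³, so water volume = 1.414×10^16 / 998.6 = 1.416×10^13 m³.
Δh = 1.416×10^13 / 3.63×10^14 = 0.0390 m = 3.90 cm.

≈ 3.90 cm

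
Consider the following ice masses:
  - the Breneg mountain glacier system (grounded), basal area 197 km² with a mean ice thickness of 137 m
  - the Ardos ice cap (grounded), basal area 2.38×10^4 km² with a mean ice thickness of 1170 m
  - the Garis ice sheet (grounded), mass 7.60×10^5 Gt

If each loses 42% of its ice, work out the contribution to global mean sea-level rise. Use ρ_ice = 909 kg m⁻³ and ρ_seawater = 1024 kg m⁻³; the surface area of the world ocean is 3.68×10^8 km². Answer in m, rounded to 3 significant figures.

Breneg: ice volume = 197 km² × 137 m = 26.99 km³; 0.42 × 26.99 × (909/1024) = 10.06 km³ of water.
Ardos: ice volume = 2.38×10^4 km² × 1170 m = 2.785×10^4 km³; 0.42 × 2.785×10^4 × (909/1024) = 1.038×10^4 km³ of water.
Garis: 0.42 × 7.60×10^5 Gt = 3.192×10^17 kg; dividing by ρ_w = 1024 kg m⁻³ gives 3.117×10^14 m³ of water.
Total added water ≈ 3.221×10^14 m³ over 3.68×10^14 m² → Δh = 0.875 m.

≈ 0.875 m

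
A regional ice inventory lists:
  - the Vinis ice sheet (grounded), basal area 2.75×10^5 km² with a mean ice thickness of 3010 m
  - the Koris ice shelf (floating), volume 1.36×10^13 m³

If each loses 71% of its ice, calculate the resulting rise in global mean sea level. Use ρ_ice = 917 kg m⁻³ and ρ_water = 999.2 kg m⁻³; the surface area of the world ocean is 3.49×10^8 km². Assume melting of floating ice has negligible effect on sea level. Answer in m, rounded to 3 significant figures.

≈ 1.55 m

Vinis: ice volume = 2.75×10^5 km² × 3010 m = 8.278×10^5 km³; 0.71 × 8.278×10^5 × (917/999.2) = 5.394×10^5 km³ of water.
The Koris ice shelf is floating and already displaces its own weight of water, so its melt adds essentially nothing to sea level.
Total added water ≈ 5.394×10^14 m³ over 3.49×10^14 m² → Δh = 1.55 m.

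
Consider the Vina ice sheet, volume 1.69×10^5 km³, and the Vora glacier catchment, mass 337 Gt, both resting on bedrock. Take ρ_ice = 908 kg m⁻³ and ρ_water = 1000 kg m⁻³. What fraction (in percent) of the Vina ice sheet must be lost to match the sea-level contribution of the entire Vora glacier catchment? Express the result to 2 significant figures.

Equal sea-level rise means equal mass of meltwater, i.e. equal mass of ice lost.
Ice mass of Vora: 3.370×10^14 kg; ice mass of Vina: 1.535×10^17 kg.
Fraction required = 3.370×10^14 / 1.535×10^17 = 2.20×10^-3 → 0.22 %.

≈ 0.22 %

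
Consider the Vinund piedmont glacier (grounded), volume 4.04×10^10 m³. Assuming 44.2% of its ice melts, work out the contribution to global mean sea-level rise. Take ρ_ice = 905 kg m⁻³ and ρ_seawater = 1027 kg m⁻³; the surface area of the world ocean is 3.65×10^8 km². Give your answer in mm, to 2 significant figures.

Vinund: 0.442 × 4.04×10^10 m³ × (905/1027) = 1.574×10^10 m³ of water.
Spread over 3.65×10^14 m² of ocean, Δh = 1.574×10^10 / 3.65×10^14 = 4.31×10^-5 m = 0.043 mm.

≈ 0.043 mm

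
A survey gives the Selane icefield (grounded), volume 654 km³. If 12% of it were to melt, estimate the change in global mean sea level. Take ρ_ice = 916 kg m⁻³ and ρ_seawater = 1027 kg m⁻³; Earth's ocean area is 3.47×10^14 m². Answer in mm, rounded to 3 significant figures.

≈ 0.202 mm

Selane: 0.12 × 654 km³ × (916/1027) = 70.00 km³ of water.
Spread over 3.47×10^14 m² of ocean, Δh = 7.000×10^10 / 3.47×10^14 = 2.02×10^-4 m = 0.202 mm.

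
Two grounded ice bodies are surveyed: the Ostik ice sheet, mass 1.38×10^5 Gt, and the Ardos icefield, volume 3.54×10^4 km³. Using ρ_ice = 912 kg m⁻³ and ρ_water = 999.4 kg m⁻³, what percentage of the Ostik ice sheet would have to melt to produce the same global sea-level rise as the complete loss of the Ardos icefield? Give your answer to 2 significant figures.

≈ 23 %

Equal sea-level rise means equal mass of meltwater, i.e. equal mass of ice lost.
Ice mass of Ardos: 3.228×10^16 kg; ice mass of Ostik: 1.380×10^17 kg.
Fraction required = 3.228×10^16 / 1.380×10^17 = 0.234 → 23 %.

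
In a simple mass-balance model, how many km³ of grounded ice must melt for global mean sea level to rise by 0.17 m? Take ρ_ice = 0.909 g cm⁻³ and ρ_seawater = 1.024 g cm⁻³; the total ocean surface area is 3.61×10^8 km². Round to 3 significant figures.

Required water volume = Δh × A = 0.17 m × 3.61×10^14 m² = 6.137×10^13 m³ = 6.137×10^4 km³.
Ice volume = water volume × ρ_w/ρ_ice = 6.137×10^4 × 1024/909 = 6.91×10^4 km³.

≈ 6.91×10^4 km³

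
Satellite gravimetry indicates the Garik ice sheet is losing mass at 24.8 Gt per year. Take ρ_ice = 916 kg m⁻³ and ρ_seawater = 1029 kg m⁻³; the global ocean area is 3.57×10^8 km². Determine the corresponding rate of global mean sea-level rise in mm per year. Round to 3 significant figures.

ρ_w = 1029 kg m⁻³. Annual water volume added = 24.8 Gt / ρ_w = 2.480×10^13 kg / 1029 kg m⁻³ = 2.410×10^10 m³.
Δh per year = 2.410×10^10 / 3.57×10^14 = 6.75×10^-5 m = 0.0675 mm.

≈ 0.0675 mm/yr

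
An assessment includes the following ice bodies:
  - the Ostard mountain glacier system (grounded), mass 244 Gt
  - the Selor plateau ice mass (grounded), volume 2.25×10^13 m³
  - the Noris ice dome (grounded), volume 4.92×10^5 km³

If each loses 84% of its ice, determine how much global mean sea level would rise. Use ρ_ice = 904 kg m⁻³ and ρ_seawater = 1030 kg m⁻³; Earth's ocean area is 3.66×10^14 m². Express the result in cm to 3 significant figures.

≈ 104 cm

Ostard: 0.84 × 244 Gt = 2.050×10^14 kg; dividing by ρ_w = 1030 kg m⁻³ gives 1.990×10^11 m³ of water.
Selor: 0.84 × 2.25×10^13 m³ × (904/1030) = 1.659×10^13 m³ of water.
Noris: 0.84 × 4.92×10^5 km³ × (904/1030) = 3.627×10^5 km³ of water.
Total added water ≈ 3.795×10^14 m³ over 3.66×10^14 m² → Δh = 1.04 m = 104 cm.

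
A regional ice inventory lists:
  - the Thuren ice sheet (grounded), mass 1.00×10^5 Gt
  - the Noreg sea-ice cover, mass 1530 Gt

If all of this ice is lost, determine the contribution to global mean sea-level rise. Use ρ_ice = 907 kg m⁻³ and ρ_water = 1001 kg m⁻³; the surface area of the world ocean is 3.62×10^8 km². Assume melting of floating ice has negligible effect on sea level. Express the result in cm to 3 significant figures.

Thuren: 1.00×10^5 Gt = 1.000×10^17 kg; dividing by ρ_w = 1001 kg m⁻³ gives 9.990×10^13 m³ of water.
The Noreg sea-ice cover is floating and already displaces its own weight of water, so its melt adds essentially nothing to sea level.
Total added water ≈ 9.990×10^13 m³ over 3.62×10^14 m² → Δh = 0.276 m = 27.6 cm.

≈ 27.6 cm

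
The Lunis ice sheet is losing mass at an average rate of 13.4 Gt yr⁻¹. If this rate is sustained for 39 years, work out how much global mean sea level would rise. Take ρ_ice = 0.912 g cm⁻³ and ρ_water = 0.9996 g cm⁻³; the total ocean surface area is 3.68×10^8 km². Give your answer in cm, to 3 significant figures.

Total mass lost = 13.4 Gt/yr × 39 yr = 522.6 Gt = 5.226×10^14 kg.
ρ_w = 0.9996 g cm⁻³ = 999.6 kg m⁻³, so water volume = 5.226×10^14 / 999.6 = 5.228×10^11 m³.
Δh = 5.228×10^11 / 3.68×10^14 = 1.42×10^-3 m = 0.142 cm.

≈ 0.142 cm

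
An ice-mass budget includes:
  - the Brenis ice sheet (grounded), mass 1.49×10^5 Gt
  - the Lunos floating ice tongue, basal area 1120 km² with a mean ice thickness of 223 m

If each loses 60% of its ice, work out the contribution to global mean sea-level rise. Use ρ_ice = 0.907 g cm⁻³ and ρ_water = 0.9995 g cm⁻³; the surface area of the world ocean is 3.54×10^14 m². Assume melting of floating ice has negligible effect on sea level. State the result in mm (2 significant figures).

≈ 250 mm

Brenis: 0.6 × 1.49×10^5 Gt = 8.940×10^16 kg; dividing by ρ_w = 0.9995 g cm⁻³ = 999.5 kg m⁻³ gives 8.944×10^13 m³ of water.
The Lunos floating ice tongue is floating and already displaces its own weight of water, so its melt adds essentially nothing to sea level.
Total added water ≈ 8.944×10^13 m³ over 3.54×10^14 m² → Δh = 0.253 m = 250 mm.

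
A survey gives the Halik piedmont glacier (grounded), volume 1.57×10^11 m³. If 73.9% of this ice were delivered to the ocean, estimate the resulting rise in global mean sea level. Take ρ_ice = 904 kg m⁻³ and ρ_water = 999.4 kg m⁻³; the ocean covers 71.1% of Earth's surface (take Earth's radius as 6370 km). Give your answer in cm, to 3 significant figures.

≈ 0.0289 cm

Halik: 0.739 × 1.57×10^11 m³ × (904/999.4) = 1.049×10^11 m³ of water.
Spread over 3.63×10^14 m² of ocean, Δh = 1.049×10^11 / 3.63×10^14 = 2.89×10^-4 m = 0.0289 cm.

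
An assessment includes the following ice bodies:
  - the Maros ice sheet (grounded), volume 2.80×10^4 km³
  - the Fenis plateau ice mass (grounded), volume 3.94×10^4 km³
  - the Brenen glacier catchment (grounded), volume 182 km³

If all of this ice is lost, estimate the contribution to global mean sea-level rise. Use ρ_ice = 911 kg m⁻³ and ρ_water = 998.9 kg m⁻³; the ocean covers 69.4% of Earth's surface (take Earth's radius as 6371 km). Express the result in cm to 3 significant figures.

≈ 17.4 cm

Maros: 2.80×10^4 km³ × (911/998.9) = 2.554×10^4 km³ of water.
Fenis: 3.94×10^4 km³ × (911/998.9) = 3.593×10^4 km³ of water.
Brenen: 182 km³ × (911/998.9) = 166.0 km³ of water.
Total added water ≈ 6.164×10^13 m³ over 3.54×10^14 m² → Δh = 0.174 m = 17.4 cm.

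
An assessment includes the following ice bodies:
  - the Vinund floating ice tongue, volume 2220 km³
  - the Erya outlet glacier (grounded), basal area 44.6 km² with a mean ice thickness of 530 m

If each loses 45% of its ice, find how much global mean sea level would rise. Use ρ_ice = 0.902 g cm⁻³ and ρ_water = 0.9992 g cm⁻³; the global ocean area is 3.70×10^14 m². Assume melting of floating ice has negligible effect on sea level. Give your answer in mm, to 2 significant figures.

The Vinund floating ice tongue is floating and already displaces its own weight of water, so its melt adds essentially nothing to sea level.
Erya: ice volume = 44.6 km² × 530 m = 23.64 km³; 0.45 × 23.64 × (902/999.2) = 9.602 km³ of water.
Total added water ≈ 9.602×10^9 m³ over 3.70×10^14 m² → Δh = 2.60×10^-5 m = 0.026 mm.

≈ 0.026 mm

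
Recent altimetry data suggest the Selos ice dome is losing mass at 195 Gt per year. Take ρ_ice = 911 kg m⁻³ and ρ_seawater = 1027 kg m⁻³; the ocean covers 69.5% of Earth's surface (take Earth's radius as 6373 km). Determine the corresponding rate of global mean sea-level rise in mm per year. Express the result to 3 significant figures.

≈ 0.535 mm/yr

ρ_w = 1027 kg m⁻³. Annual water volume added = 195 Gt / ρ_w = 1.950×10^14 kg / 1027 kg m⁻³ = 1.899×10^11 m³.
Δh per year = 1.899×10^11 / 3.55×10^14 = 5.35×10^-4 m = 0.535 mm.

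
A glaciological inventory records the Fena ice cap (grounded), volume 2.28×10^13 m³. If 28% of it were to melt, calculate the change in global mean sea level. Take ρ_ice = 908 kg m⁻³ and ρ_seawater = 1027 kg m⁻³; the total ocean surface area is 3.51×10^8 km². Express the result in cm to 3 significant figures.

≈ 1.61 cm

Fena: 0.28 × 2.28×10^13 m³ × (908/1027) = 5.644×10^12 m³ of water.
Spread over 3.51×10^14 m² of ocean, Δh = 5.644×10^12 / 3.51×10^14 = 0.0161 m = 1.61 cm.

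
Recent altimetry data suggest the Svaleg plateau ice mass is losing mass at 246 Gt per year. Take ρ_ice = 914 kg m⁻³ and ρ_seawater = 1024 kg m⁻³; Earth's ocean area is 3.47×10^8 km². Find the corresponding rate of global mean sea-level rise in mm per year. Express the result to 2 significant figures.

≈ 0.69 mm/yr

ρ_w = 1024 kg m⁻³. Annual water volume added = 246 Gt / ρ_w = 2.460×10^14 kg / 1024 kg m⁻³ = 2.402×10^11 m³.
Δh per year = 2.402×10^11 / 3.47×10^14 = 6.92×10^-4 m = 0.69 mm.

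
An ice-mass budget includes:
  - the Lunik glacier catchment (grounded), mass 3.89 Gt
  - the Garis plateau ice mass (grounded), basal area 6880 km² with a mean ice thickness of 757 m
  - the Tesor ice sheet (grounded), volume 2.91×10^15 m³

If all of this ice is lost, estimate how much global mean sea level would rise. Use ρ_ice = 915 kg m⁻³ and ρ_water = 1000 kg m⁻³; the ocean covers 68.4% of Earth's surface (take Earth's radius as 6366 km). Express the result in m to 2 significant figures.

≈ 7.7 m

Lunik: 3.89 Gt = 3.890×10^12 kg; dividing by ρ_w = 1000 kg m⁻³ gives 3.890×10^9 m³ of water.
Garis: ice volume = 6880 km² × 757 m = 5208 km³; 5208 × (915/1000) = 4765 km³ of water.
Tesor: 2.91×10^15 m³ × (915/1000) = 2.663×10^15 m³ of water.
Total added water ≈ 2.667×10^15 m³ over 3.48×10^14 m² → Δh = 7.66 m.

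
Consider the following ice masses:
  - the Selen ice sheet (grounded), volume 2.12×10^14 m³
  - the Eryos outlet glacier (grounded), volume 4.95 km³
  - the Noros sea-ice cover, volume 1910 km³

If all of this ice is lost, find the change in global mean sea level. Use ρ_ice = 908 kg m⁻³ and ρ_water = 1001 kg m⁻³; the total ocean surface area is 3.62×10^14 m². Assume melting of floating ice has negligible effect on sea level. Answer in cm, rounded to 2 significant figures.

Selen: 2.12×10^14 m³ × (908/1001) = 1.923×10^14 m³ of water.
Eryos: 4.95 km³ × (908/1001) = 4.490 km³ of water.
The Noros sea-ice cover is floating and already displaces its own weight of water, so its melt adds essentially nothing to sea level.
Total added water ≈ 1.923×10^14 m³ over 3.62×10^14 m² → Δh = 0.531 m = 53 cm.

≈ 53 cm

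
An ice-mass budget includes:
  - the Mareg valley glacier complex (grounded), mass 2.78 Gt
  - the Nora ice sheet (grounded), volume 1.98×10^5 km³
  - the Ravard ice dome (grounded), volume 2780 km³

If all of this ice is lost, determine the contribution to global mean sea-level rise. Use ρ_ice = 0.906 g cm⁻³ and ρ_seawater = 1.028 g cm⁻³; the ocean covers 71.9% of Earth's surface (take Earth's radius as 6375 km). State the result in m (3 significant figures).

≈ 0.482 m

Mareg: 2.78 Gt = 2.780×10^12 kg; dividing by ρ_w = 1.028 g cm⁻³ = 1028 kg m⁻³ gives 2.704×10^9 m³ of water.
Nora: 1.98×10^5 km³ × (906/1028) = 1.745×10^5 km³ of water.
Ravard: 2780 km³ × (906/1028) = 2450 km³ of water.
Total added water ≈ 1.770×10^14 m³ over 3.67×10^14 m² → Δh = 0.482 m.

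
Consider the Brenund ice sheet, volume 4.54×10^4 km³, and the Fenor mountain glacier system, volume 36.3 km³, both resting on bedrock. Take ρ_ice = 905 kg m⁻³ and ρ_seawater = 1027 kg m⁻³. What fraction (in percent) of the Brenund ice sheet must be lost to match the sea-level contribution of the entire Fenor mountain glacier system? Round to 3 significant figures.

≈ 0.0800 %

Equal sea-level rise means equal mass of meltwater, i.e. equal mass of ice lost.
Ice mass of Fenor: 3.285×10^13 kg; ice mass of Brenund: 4.109×10^16 kg.
Fraction required = 3.285×10^13 / 4.109×10^16 = 8.00×10^-4 → 0.0800 %.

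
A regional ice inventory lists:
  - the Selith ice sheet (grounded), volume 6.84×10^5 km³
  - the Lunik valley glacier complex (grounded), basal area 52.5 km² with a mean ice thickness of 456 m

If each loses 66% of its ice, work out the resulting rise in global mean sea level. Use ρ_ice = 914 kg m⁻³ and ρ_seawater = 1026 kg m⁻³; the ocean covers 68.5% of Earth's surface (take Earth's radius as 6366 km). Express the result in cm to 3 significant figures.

Selith: 0.66 × 6.84×10^5 km³ × (914/1026) = 4.022×10^5 km³ of water.
Lunik: ice volume = 52.5 km² × 456 m = 23.94 km³; 0.66 × 23.94 × (914/1026) = 14.08 km³ of water.
Total added water ≈ 4.022×10^14 m³ over 3.49×10^14 m² → Δh = 1.15 m = 115 cm.

≈ 115 cm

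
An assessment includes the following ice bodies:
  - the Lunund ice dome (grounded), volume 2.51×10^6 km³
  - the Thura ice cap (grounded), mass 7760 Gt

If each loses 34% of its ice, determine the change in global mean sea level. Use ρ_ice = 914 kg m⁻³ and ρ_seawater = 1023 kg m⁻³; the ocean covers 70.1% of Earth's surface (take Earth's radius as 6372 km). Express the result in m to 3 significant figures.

≈ 2.14 m

Lunund: 0.34 × 2.51×10^6 km³ × (914/1023) = 7.625×10^5 km³ of water.
Thura: 0.34 × 7760 Gt = 2.638×10^15 kg; dividing by ρ_w = 1023 kg m⁻³ gives 2.579×10^12 m³ of water.
Total added water ≈ 7.650×10^14 m³ over 3.58×10^14 m² → Δh = 2.14 m.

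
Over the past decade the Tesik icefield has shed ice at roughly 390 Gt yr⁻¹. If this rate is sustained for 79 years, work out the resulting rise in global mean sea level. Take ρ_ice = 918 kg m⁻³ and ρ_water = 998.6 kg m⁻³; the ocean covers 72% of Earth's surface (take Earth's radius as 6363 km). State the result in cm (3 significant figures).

≈ 8.42 cm

Total mass lost = 390 Gt/yr × 79 yr = 3.081×10^4 Gt = 3.081×10^16 kg.
ρ_w = 998.6 kg m⁻³, so water volume = 3.081×10^16 / 998.6 = 3.085×10^13 m³.
Δh = 3.085×10^13 / 3.66×10^14 = 0.0842 m = 8.42 cm.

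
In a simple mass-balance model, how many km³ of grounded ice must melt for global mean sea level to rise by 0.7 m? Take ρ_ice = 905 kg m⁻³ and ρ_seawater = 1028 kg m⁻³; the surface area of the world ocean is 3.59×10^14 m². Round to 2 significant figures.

≈ 2.9×10^5 km³

Required water volume = Δh × A = 0.7 m × 3.59×10^14 m² = 2.513×10^14 m³ = 2.513×10^5 km³.
Ice volume = water volume × ρ_w/ρ_ice = 2.513×10^5 × 1028/905 = 2.9×10^5 km³.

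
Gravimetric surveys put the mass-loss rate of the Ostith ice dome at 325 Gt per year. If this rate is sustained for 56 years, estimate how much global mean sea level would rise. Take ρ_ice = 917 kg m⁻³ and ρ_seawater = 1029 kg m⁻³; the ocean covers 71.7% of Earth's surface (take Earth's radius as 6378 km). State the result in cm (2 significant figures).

Total mass lost = 325 Gt/yr × 56 yr = 1.820×10^4 Gt = 1.820×10^16 kg.
ρ_w = 1029 kg m⁻³, so water volume = 1.820×10^16 / 1029 = 1.769×10^13 m³.
Δh = 1.769×10^13 / 3.67×10^14 = 0.0483 m = 4.8 cm.

≈ 4.8 cm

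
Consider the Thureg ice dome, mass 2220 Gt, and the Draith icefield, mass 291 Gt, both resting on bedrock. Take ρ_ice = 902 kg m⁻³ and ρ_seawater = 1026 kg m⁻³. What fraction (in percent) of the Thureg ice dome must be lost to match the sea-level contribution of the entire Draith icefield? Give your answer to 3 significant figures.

≈ 13.1 %

Equal sea-level rise means equal mass of meltwater, i.e. equal mass of ice lost.
Ice mass of Draith: 2.910×10^14 kg; ice mass of Thureg: 2.220×10^15 kg.
Fraction required = 2.910×10^14 / 2.220×10^15 = 0.131 → 13.1 %.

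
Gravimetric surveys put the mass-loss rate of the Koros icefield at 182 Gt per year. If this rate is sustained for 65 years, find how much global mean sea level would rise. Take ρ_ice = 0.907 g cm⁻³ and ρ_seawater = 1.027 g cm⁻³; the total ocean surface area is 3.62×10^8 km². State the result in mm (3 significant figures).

Total mass lost = 182 Gt/yr × 65 yr = 1.183×10^4 Gt = 1.183×10^16 kg.
ρ_w = 1.027 g cm⁻³ = 1027 kg m⁻³, so water volume = 1.183×10^16 / 1027 = 1.152×10^13 m³.
Δh = 1.152×10^13 / 3.62×10^14 = 0.0318 m = 31.8 mm.

≈ 31.8 mm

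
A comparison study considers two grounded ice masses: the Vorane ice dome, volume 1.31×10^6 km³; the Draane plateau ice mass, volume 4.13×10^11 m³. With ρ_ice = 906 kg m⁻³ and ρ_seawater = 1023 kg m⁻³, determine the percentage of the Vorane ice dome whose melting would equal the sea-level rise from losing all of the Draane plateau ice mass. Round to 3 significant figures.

≈ 0.0315 %

Equal sea-level rise means equal mass of meltwater, i.e. equal mass of ice lost.
Ice mass of Draane: 3.742×10^14 kg; ice mass of Vorane: 1.187×10^18 kg.
Fraction required = 3.742×10^14 / 1.187×10^18 = 3.15×10^-4 → 0.0315 %.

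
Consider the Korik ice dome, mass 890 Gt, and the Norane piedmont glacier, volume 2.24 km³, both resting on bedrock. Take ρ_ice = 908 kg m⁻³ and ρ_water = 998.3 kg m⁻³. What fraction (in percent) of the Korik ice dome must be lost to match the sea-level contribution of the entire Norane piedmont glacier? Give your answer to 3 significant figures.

Equal sea-level rise means equal mass of meltwater, i.e. equal mass of ice lost.
Ice mass of Norane: 2.034×10^12 kg; ice mass of Korik: 8.900×10^14 kg.
Fraction required = 2.034×10^12 / 8.900×10^14 = 2.29×10^-3 → 0.229 %.

≈ 0.229 %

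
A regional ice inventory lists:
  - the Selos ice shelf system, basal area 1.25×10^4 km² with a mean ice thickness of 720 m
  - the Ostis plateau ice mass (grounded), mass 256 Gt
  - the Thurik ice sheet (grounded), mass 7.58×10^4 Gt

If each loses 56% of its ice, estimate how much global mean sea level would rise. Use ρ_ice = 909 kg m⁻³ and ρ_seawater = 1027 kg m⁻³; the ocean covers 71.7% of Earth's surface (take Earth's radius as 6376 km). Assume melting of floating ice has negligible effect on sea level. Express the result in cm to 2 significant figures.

≈ 11 cm

The Selos ice shelf system is floating and already displaces its own weight of water, so its melt adds essentially nothing to sea level.
Ostis: 0.56 × 256 Gt = 1.434×10^14 kg; dividing by ρ_w = 1027 kg m⁻³ gives 1.396×10^11 m³ of water.
Thurik: 0.56 × 7.58×10^4 Gt = 4.245×10^16 kg; dividing by ρ_w = 1027 kg m⁻³ gives 4.133×10^13 m³ of water.
Total added water ≈ 4.147×10^13 m³ over 3.66×10^14 m² → Δh = 0.113 m = 11 cm.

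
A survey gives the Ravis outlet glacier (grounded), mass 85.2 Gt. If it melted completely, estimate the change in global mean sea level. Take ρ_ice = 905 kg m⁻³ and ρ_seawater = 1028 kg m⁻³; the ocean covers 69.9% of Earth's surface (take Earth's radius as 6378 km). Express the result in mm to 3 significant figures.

≈ 0.232 mm

Ravis: 85.2 Gt = 8.520×10^13 kg; dividing by ρ_w = 1028 kg m⁻³ gives 8.288×10^10 m³ of water.
Spread over 3.57×10^14 m² of ocean, Δh = 8.288×10^10 / 3.57×10^14 = 2.32×10^-4 m = 0.232 mm.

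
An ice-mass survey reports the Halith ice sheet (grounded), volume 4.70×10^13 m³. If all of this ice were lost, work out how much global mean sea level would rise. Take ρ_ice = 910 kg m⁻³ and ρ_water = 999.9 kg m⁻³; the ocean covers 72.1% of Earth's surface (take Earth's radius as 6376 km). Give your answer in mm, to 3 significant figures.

≈ 116 mm

Halith: 4.70×10^13 m³ × (910/999.9) = 4.277×10^13 m³ of water.
Spread over 3.68×10^14 m² of ocean, Δh = 4.277×10^13 / 3.68×10^14 = 0.116 m = 116 mm.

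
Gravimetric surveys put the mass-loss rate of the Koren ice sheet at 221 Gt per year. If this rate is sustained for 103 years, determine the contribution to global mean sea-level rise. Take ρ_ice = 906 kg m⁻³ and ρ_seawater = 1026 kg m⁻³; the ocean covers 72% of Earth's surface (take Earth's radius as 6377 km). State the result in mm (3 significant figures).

≈ 60.3 mm

Total mass lost = 221 Gt/yr × 103 yr = 2.276×10^4 Gt = 2.276×10^16 kg.
ρ_w = 1026 kg m⁻³, so water volume = 2.276×10^16 / 1026 = 2.219×10^13 m³.
Δh = 2.219×10^13 / 3.68×10^14 = 0.0603 m = 60.3 mm.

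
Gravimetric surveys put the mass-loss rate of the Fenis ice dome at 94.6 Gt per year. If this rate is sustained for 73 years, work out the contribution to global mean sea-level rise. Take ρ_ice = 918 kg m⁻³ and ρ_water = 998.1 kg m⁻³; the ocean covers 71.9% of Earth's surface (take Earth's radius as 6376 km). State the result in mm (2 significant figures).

Total mass lost = 94.6 Gt/yr × 73 yr = 6906 Gt = 6.906×10^15 kg.
ρ_w = 998.1 kg m⁻³, so water volume = 6.906×10^15 / 998.1 = 6.919×10^12 m³.
Δh = 6.919×10^12 / 3.67×10^14 = 0.0188 m = 19 mm.

≈ 19 mm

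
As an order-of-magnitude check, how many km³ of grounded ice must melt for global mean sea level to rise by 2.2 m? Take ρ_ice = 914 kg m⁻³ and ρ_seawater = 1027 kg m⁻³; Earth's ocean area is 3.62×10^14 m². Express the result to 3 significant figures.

≈ 8.95×10^5 km³

Required water volume = Δh × A = 2.2 m × 3.62×10^14 m² = 7.964×10^14 m³ = 7.964×10^5 km³.
Ice volume = water volume × ρ_w/ρ_ice = 7.964×10^5 × 1027/914 = 8.95×10^5 km³.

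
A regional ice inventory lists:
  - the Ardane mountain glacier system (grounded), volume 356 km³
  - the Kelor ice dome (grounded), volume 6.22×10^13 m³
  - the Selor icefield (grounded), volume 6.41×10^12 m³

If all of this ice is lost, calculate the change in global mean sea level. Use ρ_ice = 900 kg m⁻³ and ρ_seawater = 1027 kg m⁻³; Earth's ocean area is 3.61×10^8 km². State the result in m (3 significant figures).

Ardane: 356 km³ × (900/1027) = 312.0 km³ of water.
Kelor: 6.22×10^13 m³ × (900/1027) = 5.451×10^13 m³ of water.
Selor: 6.41×10^12 m³ × (900/1027) = 5.617×10^12 m³ of water.
Total added water ≈ 6.044×10^13 m³ over 3.61×10^14 m² → Δh = 0.167 m.

≈ 0.167 m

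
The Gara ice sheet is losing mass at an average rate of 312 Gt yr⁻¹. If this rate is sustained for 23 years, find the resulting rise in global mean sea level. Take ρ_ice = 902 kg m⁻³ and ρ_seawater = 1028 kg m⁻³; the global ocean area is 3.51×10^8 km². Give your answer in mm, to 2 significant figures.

≈ 20 mm

Total mass lost = 312 Gt/yr × 23 yr = 7176 Gt = 7.176×10^15 kg.
ρ_w = 1028 kg m⁻³, so water volume = 7.176×10^15 / 1028 = 6.981×10^12 m³.
Δh = 6.981×10^12 / 3.51×10^14 = 0.0199 m = 20 mm.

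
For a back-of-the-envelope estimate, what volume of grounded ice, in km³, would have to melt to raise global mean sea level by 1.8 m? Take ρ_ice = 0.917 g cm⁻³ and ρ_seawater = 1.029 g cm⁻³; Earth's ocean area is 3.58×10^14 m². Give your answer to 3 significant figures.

≈ 7.23×10^5 km³

Required water volume = Δh × A = 1.8 m × 3.58×10^14 m² = 6.444×10^14 m³ = 6.444×10^5 km³.
Ice volume = water volume × ρ_w/ρ_ice = 6.444×10^5 × 1029/917 = 7.23×10^5 km³.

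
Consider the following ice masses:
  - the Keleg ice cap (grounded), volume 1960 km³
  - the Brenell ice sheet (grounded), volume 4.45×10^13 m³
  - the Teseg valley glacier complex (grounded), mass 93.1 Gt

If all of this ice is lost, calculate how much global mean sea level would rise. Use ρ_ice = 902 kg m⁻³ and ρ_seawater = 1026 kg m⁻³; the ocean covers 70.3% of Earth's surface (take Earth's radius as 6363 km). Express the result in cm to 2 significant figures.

≈ 11 cm

Keleg: 1960 km³ × (902/1026) = 1723 km³ of water.
Brenell: 4.45×10^13 m³ × (902/1026) = 3.912×10^13 m³ of water.
Teseg: 93.1 Gt = 9.310×10^13 kg; dividing by ρ_w = 1026 kg m⁻³ gives 9.074×10^10 m³ of water.
Total added water ≈ 4.094×10^13 m³ over 3.58×10^14 m² → Δh = 0.114 m = 11 cm.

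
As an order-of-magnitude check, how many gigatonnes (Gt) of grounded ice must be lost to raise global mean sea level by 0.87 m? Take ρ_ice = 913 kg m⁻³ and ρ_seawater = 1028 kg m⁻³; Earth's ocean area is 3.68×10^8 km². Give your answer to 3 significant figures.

Required water volume = Δh × A = 0.87 m × 3.68×10^14 m² = 3.202×10^14 m³.
ρ_w = 1028 kg m⁻³, so the mass of water = 3.202×10^14 m³ × 1028 kg m⁻³ = 3.291×10^17 kg = 3.29×10^5 Gt (and the same mass of ice, by conservation).

≈ 3.29×10^5 Gt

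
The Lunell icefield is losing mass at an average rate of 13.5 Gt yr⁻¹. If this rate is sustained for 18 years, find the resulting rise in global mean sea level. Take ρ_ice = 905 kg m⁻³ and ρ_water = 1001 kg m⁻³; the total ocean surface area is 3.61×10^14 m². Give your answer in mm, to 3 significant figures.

Total mass lost = 13.5 Gt/yr × 18 yr = 243.0 Gt = 2.430×10^14 kg.
ρ_w = 1001 kg m⁻³, so water volume = 2.430×10^14 / 1001 = 2.428×10^11 m³.
Δh = 2.428×10^11 / 3.61×10^14 = 6.72×10^-4 m = 0.672 mm.

≈ 0.672 mm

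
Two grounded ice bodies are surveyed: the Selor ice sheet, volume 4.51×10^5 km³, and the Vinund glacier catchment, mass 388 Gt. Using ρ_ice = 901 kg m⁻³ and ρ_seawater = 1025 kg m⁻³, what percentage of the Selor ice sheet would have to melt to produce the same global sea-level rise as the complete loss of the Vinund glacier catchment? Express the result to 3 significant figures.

≈ 0.0955 %

Equal sea-level rise means equal mass of meltwater, i.e. equal mass of ice lost.
Ice mass of Vinund: 3.880×10^14 kg; ice mass of Selor: 4.064×10^17 kg.
Fraction required = 3.880×10^14 / 4.064×10^17 = 9.55×10^-4 → 0.0955 %.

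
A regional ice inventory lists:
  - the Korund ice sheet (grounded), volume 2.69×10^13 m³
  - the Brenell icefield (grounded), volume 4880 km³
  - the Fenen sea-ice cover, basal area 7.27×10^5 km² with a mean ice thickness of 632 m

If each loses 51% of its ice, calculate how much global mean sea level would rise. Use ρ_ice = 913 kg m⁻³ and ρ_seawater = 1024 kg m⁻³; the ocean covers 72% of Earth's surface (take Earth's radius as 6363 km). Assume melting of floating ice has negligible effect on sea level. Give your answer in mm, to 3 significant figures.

Korund: 0.51 × 2.69×10^13 m³ × (913/1024) = 1.223×10^13 m³ of water.
Brenell: 0.51 × 4880 km³ × (913/1024) = 2219 km³ of water.
The Fenen sea-ice cover is floating and already displaces its own weight of water, so its melt adds essentially nothing to sea level.
Total added water ≈ 1.445×10^13 m³ over 3.66×10^14 m² → Δh = 0.0394 m = 39.4 mm.

≈ 39.4 mm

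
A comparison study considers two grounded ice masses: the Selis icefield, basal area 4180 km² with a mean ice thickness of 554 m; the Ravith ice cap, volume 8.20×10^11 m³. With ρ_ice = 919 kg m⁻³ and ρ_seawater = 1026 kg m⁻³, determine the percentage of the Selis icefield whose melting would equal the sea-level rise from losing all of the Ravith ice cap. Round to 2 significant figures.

Equal sea-level rise means equal mass of meltwater, i.e. equal mass of ice lost.
Ice mass of Ravith: 7.536×10^14 kg; ice mass of Selis: 2.128×10^15 kg.
Fraction required = 7.536×10^14 / 2.128×10^15 = 0.354 → 35 %.

≈ 35 %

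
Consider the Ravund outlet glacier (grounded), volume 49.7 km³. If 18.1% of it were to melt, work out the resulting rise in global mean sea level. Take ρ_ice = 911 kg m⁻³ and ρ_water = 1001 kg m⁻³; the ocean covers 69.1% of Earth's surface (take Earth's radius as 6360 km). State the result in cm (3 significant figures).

≈ 2.33×10^-3 cm

Ravund: 0.181 × 49.7 km³ × (911/1001) = 8.187 km³ of water.
Spread over 3.51×10^14 m² of ocean, Δh = 8.187×10^9 / 3.51×10^14 = 2.33×10^-5 m = 2.33×10^-3 cm.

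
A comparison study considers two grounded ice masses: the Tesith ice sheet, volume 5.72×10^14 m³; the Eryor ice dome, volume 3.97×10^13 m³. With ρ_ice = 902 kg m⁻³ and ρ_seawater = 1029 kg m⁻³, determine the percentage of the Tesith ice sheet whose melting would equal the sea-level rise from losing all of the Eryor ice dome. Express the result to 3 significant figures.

≈ 6.94 %

Equal sea-level rise means equal mass of meltwater, i.e. equal mass of ice lost.
Ice mass of Eryor: 3.581×10^16 kg; ice mass of Tesith: 5.159×10^17 kg.
Fraction required = 3.581×10^16 / 5.159×10^17 = 0.0694 → 6.94 %.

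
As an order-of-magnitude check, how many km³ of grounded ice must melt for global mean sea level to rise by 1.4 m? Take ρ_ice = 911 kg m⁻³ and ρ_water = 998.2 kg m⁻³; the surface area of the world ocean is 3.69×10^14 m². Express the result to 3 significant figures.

Required water volume = Δh × A = 1.4 m × 3.69×10^14 m² = 5.166×10^14 m³ = 5.166×10^5 km³.
Ice volume = water volume × ρ_w/ρ_ice = 5.166×10^5 × 998.2/911 = 5.66×10^5 km³.

≈ 5.66×10^5 km³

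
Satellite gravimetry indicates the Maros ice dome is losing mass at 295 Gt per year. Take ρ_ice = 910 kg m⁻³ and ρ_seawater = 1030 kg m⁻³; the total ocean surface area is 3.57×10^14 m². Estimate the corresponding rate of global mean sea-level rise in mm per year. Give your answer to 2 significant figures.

≈ 0.80 mm/yr

ρ_w = 1030 kg m⁻³. Annual water volume added = 295 Gt / ρ_w = 2.950×10^14 kg / 1030 kg m⁻³ = 2.864×10^11 m³.
Δh per year = 2.864×10^11 / 3.57×10^14 = 8.02×10^-4 m = 0.80 mm.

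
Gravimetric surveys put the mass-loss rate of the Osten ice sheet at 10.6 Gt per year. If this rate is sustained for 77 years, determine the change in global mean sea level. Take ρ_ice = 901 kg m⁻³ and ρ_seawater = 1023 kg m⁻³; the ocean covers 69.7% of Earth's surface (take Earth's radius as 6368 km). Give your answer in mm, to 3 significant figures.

Total mass lost = 10.6 Gt/yr × 77 yr = 816.2 Gt = 8.162×10^14 kg.
ρ_w = 1023 kg m⁻³, so water volume = 8.162×10^14 / 1023 = 7.978×10^11 m³.
Δh = 7.978×10^11 / 3.55×10^14 = 2.25×10^-3 m = 2.25 mm.

≈ 2.25 mm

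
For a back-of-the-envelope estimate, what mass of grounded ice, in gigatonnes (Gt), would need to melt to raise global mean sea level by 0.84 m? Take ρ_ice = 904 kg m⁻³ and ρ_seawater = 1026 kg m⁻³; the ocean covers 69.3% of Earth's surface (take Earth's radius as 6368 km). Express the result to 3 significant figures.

≈ 3.04×10^5 Gt

Required water volume = Δh × A = 0.84 m × 3.53×10^14 m² = 2.966×10^14 m³.
ρ_w = 1026 kg m⁻³, so the mass of water = 2.966×10^14 m³ × 1026 kg m⁻³ = 3.044×10^17 kg = 3.04×10^5 Gt (and the same mass of ice, by conservation).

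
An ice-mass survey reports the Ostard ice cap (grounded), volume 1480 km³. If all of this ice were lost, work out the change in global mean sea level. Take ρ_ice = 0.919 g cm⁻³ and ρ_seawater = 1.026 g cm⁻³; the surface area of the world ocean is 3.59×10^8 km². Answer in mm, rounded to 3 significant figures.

≈ 3.69 mm

Ostard: 1480 km³ × (919/1026) = 1326 km³ of water.
Spread over 3.59×10^14 m² of ocean, Δh = 1.326×10^12 / 3.59×10^14 = 3.69×10^-3 m = 3.69 mm.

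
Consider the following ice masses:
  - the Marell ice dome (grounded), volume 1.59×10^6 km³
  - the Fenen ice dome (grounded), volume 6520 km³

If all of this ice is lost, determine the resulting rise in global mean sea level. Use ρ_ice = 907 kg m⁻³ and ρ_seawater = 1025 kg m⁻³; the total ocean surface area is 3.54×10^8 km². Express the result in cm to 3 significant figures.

Marell: 1.59×10^6 km³ × (907/1025) = 1.407×10^6 km³ of water.
Fenen: 6520 km³ × (907/1025) = 5769 km³ of water.
Total added water ≈ 1.413×10^15 m³ over 3.54×10^14 m² → Δh = 3.99 m = 399 cm.

≈ 399 cm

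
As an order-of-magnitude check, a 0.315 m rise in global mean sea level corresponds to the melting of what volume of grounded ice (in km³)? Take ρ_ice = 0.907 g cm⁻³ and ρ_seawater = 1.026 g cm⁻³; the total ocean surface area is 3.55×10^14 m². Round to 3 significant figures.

Required water volume = Δh × A = 0.315 m × 3.55×10^14 m² = 1.118×10^14 m³ = 1.118×10^5 km³.
Ice volume = water volume × ρ_w/ρ_ice = 1.118×10^5 × 1026/907 = 1.26×10^5 km³.

≈ 1.26×10^5 km³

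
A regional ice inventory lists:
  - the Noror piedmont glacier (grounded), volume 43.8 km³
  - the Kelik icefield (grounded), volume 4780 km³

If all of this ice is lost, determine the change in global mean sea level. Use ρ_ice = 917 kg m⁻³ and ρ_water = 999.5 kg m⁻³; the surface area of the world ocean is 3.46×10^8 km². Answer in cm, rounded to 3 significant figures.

Noror: 43.8 km³ × (917/999.5) = 40.18 km³ of water.
Kelik: 4780 km³ × (917/999.5) = 4385 km³ of water.
Total added water ≈ 4.426×10^12 m³ over 3.46×10^14 m² → Δh = 0.0128 m = 1.28 cm.

≈ 1.28 cm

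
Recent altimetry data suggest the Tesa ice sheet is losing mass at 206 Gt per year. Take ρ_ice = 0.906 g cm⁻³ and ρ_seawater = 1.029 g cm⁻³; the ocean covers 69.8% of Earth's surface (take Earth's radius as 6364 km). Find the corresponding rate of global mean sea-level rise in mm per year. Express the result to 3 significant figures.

≈ 0.564 mm/yr

ρ_w = 1.029 g cm⁻³ = 1029 kg m⁻³. Annual water volume added = 206 Gt / ρ_w = 2.060×10^14 kg / 1029 kg m⁻³ = 2.002×10^11 m³.
Δh per year = 2.002×10^11 / 3.55×10^14 = 5.64×10^-4 m = 0.564 mm.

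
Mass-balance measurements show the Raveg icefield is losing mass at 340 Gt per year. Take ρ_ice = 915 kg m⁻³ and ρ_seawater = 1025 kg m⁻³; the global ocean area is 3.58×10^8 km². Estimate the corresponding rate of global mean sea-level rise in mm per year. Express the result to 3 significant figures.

ρ_w = 1025 kg m⁻³. Annual water volume added = 340 Gt / ρ_w = 3.400×10^14 kg / 1025 kg m⁻³ = 3.317×10^11 m³.
Δh per year = 3.317×10^11 / 3.58×10^14 = 9.27×10^-4 m = 0.927 mm.

≈ 0.927 mm/yr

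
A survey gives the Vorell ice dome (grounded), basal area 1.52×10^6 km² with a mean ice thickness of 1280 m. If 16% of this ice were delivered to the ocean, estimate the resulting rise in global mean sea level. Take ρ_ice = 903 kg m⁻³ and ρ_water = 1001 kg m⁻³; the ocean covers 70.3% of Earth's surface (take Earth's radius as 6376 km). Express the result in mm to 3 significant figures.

Vorell: ice volume = 1.52×10^6 km² × 1280 m = 1.946×10^6 km³; 0.16 × 1.946×10^6 × (903/1001) = 2.808×10^5 km³ of water.
Spread over 3.59×10^14 m² of ocean, Δh = 2.808×10^14 / 3.59×10^14 = 0.782 m = 782 mm.

≈ 782 mm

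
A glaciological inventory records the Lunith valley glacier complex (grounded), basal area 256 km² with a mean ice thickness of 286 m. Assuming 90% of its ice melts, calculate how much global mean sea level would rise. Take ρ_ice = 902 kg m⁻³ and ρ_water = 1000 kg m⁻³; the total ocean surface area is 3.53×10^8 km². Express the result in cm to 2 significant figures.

≈ 0.017 cm

Lunith: ice volume = 256 km² × 286 m = 73.22 km³; 0.9 × 73.22 × (902/1000) = 59.44 km³ of water.
Spread over 3.53×10^14 m² of ocean, Δh = 5.944×10^10 / 3.53×10^14 = 1.68×10^-4 m = 0.017 cm.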